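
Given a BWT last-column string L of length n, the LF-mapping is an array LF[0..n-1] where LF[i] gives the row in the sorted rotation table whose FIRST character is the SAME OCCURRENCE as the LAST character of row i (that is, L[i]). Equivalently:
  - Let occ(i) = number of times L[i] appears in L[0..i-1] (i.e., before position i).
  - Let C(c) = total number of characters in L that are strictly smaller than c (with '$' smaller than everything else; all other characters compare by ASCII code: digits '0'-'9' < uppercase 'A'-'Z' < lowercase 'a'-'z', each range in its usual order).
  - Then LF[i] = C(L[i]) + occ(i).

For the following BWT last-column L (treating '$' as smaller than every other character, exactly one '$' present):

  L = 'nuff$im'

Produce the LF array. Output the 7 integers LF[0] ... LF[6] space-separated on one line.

Answer: 5 6 1 2 0 3 4

Derivation:
Char counts: '$':1, 'f':2, 'i':1, 'm':1, 'n':1, 'u':1
C (first-col start): C('$')=0, C('f')=1, C('i')=3, C('m')=4, C('n')=5, C('u')=6
L[0]='n': occ=0, LF[0]=C('n')+0=5+0=5
L[1]='u': occ=0, LF[1]=C('u')+0=6+0=6
L[2]='f': occ=0, LF[2]=C('f')+0=1+0=1
L[3]='f': occ=1, LF[3]=C('f')+1=1+1=2
L[4]='$': occ=0, LF[4]=C('$')+0=0+0=0
L[5]='i': occ=0, LF[5]=C('i')+0=3+0=3
L[6]='m': occ=0, LF[6]=C('m')+0=4+0=4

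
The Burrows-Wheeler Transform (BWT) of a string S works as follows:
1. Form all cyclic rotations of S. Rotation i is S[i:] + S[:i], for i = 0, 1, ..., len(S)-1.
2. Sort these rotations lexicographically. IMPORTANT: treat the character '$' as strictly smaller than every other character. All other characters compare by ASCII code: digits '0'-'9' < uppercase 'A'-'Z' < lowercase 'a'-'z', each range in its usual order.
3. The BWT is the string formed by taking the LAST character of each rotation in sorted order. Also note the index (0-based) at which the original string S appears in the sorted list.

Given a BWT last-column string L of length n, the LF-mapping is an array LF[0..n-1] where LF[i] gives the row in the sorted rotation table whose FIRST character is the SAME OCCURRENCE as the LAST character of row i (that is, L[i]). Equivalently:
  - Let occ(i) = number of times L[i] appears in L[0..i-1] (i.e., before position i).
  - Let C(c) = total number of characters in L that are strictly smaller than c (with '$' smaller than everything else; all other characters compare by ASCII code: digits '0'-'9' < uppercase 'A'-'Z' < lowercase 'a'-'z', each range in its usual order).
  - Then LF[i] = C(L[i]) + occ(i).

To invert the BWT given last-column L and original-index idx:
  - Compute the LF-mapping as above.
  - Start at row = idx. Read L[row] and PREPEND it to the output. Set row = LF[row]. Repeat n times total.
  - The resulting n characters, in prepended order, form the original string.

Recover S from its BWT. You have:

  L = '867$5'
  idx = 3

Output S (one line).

LF mapping: 4 2 3 0 1
Walk LF starting at row 3, prepending L[row]:
  step 1: row=3, L[3]='$', prepend. Next row=LF[3]=0
  step 2: row=0, L[0]='8', prepend. Next row=LF[0]=4
  step 3: row=4, L[4]='5', prepend. Next row=LF[4]=1
  step 4: row=1, L[1]='6', prepend. Next row=LF[1]=2
  step 5: row=2, L[2]='7', prepend. Next row=LF[2]=3
Reversed output: 7658$

Answer: 7658$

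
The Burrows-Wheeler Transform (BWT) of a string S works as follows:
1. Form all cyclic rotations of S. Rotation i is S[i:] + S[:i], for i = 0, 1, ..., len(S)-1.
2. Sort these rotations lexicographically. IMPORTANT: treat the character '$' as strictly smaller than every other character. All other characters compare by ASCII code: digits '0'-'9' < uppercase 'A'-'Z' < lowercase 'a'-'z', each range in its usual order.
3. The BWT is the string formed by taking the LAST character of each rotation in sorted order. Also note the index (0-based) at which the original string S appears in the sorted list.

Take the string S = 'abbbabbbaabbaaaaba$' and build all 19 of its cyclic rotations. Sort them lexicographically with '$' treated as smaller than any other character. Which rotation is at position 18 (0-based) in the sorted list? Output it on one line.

All 19 rotations (rotation i = S[i:]+S[:i]):
  rot[0] = abbbabbbaabbaaaaba$
  rot[1] = bbbabbbaabbaaaaba$a
  rot[2] = bbabbbaabbaaaaba$ab
  rot[3] = babbbaabbaaaaba$abb
  rot[4] = abbbaabbaaaaba$abbb
  rot[5] = bbbaabbaaaaba$abbba
  rot[6] = bbaabbaaaaba$abbbab
  rot[7] = baabbaaaaba$abbbabb
  rot[8] = aabbaaaaba$abbbabbb
  rot[9] = abbaaaaba$abbbabbba
  rot[10] = bbaaaaba$abbbabbbaa
  rot[11] = baaaaba$abbbabbbaab
  rot[12] = aaaaba$abbbabbbaabb
  rot[13] = aaaba$abbbabbbaabba
  rot[14] = aaba$abbbabbbaabbaa
  rot[15] = aba$abbbabbbaabbaaa
  rot[16] = ba$abbbabbbaabbaaaa
  rot[17] = a$abbbabbbaabbaaaab
  rot[18] = $abbbabbbaabbaaaaba
Sorted (with $ < everything):
  sorted[0] = $abbbabbbaabbaaaaba
  sorted[1] = a$abbbabbbaabbaaaab
  sorted[2] = aaaaba$abbbabbbaabb
  sorted[3] = aaaba$abbbabbbaabba
  sorted[4] = aaba$abbbabbbaabbaa
  sorted[5] = aabbaaaaba$abbbabbb
  sorted[6] = aba$abbbabbbaabbaaa
  sorted[7] = abbaaaaba$abbbabbba
  sorted[8] = abbbaabbaaaaba$abbb
  sorted[9] = abbbabbbaabbaaaaba$
  sorted[10] = ba$abbbabbbaabbaaaa
  sorted[11] = baaaaba$abbbabbbaab
  sorted[12] = baabbaaaaba$abbbabb
  sorted[13] = babbbaabbaaaaba$abb
  sorted[14] = bbaaaaba$abbbabbbaa
  sorted[15] = bbaabbaaaaba$abbbab
  sorted[16] = bbabbbaabbaaaaba$ab
  sorted[17] = bbbaabbaaaaba$abbba
  sorted[18] = bbbabbbaabbaaaaba$a
sorted[18] = bbbabbbaabbaaaaba$a

Answer: bbbabbbaabbaaaaba$a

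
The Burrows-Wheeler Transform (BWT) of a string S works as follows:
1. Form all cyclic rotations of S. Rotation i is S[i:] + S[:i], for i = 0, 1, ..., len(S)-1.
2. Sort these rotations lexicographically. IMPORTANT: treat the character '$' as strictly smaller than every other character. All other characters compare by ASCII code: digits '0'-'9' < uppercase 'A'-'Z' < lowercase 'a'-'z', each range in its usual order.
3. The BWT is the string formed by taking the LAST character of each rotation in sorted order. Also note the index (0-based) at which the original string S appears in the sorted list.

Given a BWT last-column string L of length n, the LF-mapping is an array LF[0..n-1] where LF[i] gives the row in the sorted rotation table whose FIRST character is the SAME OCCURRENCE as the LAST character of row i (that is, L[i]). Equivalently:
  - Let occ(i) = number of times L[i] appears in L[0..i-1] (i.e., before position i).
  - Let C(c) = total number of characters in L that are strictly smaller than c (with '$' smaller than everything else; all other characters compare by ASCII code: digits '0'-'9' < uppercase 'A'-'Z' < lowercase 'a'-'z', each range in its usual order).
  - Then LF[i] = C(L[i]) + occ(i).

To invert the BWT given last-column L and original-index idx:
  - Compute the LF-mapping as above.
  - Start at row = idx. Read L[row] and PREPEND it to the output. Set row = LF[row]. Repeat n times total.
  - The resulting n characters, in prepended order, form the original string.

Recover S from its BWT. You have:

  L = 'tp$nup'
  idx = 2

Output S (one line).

Answer: pnput$

Derivation:
LF mapping: 4 2 0 1 5 3
Walk LF starting at row 2, prepending L[row]:
  step 1: row=2, L[2]='$', prepend. Next row=LF[2]=0
  step 2: row=0, L[0]='t', prepend. Next row=LF[0]=4
  step 3: row=4, L[4]='u', prepend. Next row=LF[4]=5
  step 4: row=5, L[5]='p', prepend. Next row=LF[5]=3
  step 5: row=3, L[3]='n', prepend. Next row=LF[3]=1
  step 6: row=1, L[1]='p', prepend. Next row=LF[1]=2
Reversed output: pnput$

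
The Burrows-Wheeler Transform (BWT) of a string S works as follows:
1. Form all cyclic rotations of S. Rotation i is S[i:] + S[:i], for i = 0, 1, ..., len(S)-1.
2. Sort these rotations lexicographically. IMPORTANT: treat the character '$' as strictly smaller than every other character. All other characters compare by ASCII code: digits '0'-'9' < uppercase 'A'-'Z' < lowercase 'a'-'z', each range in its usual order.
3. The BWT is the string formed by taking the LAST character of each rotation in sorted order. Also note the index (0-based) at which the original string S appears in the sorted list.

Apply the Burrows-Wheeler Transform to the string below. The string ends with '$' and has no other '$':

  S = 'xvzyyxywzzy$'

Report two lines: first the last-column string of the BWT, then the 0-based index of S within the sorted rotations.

Answer: yxy$yzxyzzvw
3

Derivation:
All 12 rotations (rotation i = S[i:]+S[:i]):
  rot[0] = xvzyyxywzzy$
  rot[1] = vzyyxywzzy$x
  rot[2] = zyyxywzzy$xv
  rot[3] = yyxywzzy$xvz
  rot[4] = yxywzzy$xvzy
  rot[5] = xywzzy$xvzyy
  rot[6] = ywzzy$xvzyyx
  rot[7] = wzzy$xvzyyxy
  rot[8] = zzy$xvzyyxyw
  rot[9] = zy$xvzyyxywz
  rot[10] = y$xvzyyxywzz
  rot[11] = $xvzyyxywzzy
Sorted (with $ < everything):
  sorted[0] = $xvzyyxywzzy  (last char: 'y')
  sorted[1] = vzyyxywzzy$x  (last char: 'x')
  sorted[2] = wzzy$xvzyyxy  (last char: 'y')
  sorted[3] = xvzyyxywzzy$  (last char: '$')
  sorted[4] = xywzzy$xvzyy  (last char: 'y')
  sorted[5] = y$xvzyyxywzz  (last char: 'z')
  sorted[6] = ywzzy$xvzyyx  (last char: 'x')
  sorted[7] = yxywzzy$xvzy  (last char: 'y')
  sorted[8] = yyxywzzy$xvz  (last char: 'z')
  sorted[9] = zy$xvzyyxywz  (last char: 'z')
  sorted[10] = zyyxywzzy$xv  (last char: 'v')
  sorted[11] = zzy$xvzyyxyw  (last char: 'w')
Last column: yxy$yzxyzzvw
Original string S is at sorted index 3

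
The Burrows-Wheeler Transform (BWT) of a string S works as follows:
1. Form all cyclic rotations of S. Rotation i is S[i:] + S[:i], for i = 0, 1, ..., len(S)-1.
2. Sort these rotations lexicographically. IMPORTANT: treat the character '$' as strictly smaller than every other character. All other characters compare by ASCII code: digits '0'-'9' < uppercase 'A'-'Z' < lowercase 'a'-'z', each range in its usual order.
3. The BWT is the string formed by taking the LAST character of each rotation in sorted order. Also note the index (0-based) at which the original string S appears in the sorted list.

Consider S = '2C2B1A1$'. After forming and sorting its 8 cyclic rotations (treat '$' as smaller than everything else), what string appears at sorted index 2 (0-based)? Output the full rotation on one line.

All 8 rotations (rotation i = S[i:]+S[:i]):
  rot[0] = 2C2B1A1$
  rot[1] = C2B1A1$2
  rot[2] = 2B1A1$2C
  rot[3] = B1A1$2C2
  rot[4] = 1A1$2C2B
  rot[5] = A1$2C2B1
  rot[6] = 1$2C2B1A
  rot[7] = $2C2B1A1
Sorted (with $ < everything):
  sorted[0] = $2C2B1A1
  sorted[1] = 1$2C2B1A
  sorted[2] = 1A1$2C2B
  sorted[3] = 2B1A1$2C
  sorted[4] = 2C2B1A1$
  sorted[5] = A1$2C2B1
  sorted[6] = B1A1$2C2
  sorted[7] = C2B1A1$2
sorted[2] = 1A1$2C2B

Answer: 1A1$2C2B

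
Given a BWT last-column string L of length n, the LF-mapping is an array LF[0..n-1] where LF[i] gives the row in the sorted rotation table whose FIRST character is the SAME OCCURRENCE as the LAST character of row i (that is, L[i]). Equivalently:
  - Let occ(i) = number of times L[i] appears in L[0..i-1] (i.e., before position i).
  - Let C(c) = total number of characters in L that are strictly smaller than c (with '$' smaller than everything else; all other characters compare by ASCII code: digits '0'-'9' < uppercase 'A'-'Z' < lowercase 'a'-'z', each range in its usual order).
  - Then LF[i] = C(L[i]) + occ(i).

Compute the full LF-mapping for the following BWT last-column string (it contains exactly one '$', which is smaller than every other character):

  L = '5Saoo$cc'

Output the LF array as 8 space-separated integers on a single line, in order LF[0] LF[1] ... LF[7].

Answer: 1 2 3 6 7 0 4 5

Derivation:
Char counts: '$':1, '5':1, 'S':1, 'a':1, 'c':2, 'o':2
C (first-col start): C('$')=0, C('5')=1, C('S')=2, C('a')=3, C('c')=4, C('o')=6
L[0]='5': occ=0, LF[0]=C('5')+0=1+0=1
L[1]='S': occ=0, LF[1]=C('S')+0=2+0=2
L[2]='a': occ=0, LF[2]=C('a')+0=3+0=3
L[3]='o': occ=0, LF[3]=C('o')+0=6+0=6
L[4]='o': occ=1, LF[4]=C('o')+1=6+1=7
L[5]='$': occ=0, LF[5]=C('$')+0=0+0=0
L[6]='c': occ=0, LF[6]=C('c')+0=4+0=4
L[7]='c': occ=1, LF[7]=C('c')+1=4+1=5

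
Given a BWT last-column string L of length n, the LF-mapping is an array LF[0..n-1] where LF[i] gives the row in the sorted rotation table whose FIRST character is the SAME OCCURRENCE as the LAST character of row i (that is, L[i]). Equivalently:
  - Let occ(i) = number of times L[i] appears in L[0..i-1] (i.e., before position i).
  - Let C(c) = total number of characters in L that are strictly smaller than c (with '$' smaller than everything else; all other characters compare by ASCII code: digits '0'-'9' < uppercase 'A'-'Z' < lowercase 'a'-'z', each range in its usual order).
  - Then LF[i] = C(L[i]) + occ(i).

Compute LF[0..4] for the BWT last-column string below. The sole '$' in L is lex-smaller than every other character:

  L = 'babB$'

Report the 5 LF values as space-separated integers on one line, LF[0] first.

Char counts: '$':1, 'B':1, 'a':1, 'b':2
C (first-col start): C('$')=0, C('B')=1, C('a')=2, C('b')=3
L[0]='b': occ=0, LF[0]=C('b')+0=3+0=3
L[1]='a': occ=0, LF[1]=C('a')+0=2+0=2
L[2]='b': occ=1, LF[2]=C('b')+1=3+1=4
L[3]='B': occ=0, LF[3]=C('B')+0=1+0=1
L[4]='$': occ=0, LF[4]=C('$')+0=0+0=0

Answer: 3 2 4 1 0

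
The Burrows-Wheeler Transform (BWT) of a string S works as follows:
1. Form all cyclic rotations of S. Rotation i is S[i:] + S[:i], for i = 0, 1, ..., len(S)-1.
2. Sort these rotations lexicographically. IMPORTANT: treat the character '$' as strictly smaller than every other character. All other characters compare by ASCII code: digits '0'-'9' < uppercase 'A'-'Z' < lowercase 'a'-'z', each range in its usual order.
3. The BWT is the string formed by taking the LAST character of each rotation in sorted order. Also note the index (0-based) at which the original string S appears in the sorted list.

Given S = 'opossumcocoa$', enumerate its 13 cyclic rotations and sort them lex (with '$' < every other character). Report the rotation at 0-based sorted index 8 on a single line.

Answer: ossumcocoa$op

Derivation:
All 13 rotations (rotation i = S[i:]+S[:i]):
  rot[0] = opossumcocoa$
  rot[1] = possumcocoa$o
  rot[2] = ossumcocoa$op
  rot[3] = ssumcocoa$opo
  rot[4] = sumcocoa$opos
  rot[5] = umcocoa$oposs
  rot[6] = mcocoa$opossu
  rot[7] = cocoa$opossum
  rot[8] = ocoa$opossumc
  rot[9] = coa$opossumco
  rot[10] = oa$opossumcoc
  rot[11] = a$opossumcoco
  rot[12] = $opossumcocoa
Sorted (with $ < everything):
  sorted[0] = $opossumcocoa
  sorted[1] = a$opossumcoco
  sorted[2] = coa$opossumco
  sorted[3] = cocoa$opossum
  sorted[4] = mcocoa$opossu
  sorted[5] = oa$opossumcoc
  sorted[6] = ocoa$opossumc
  sorted[7] = opossumcocoa$
  sorted[8] = ossumcocoa$op
  sorted[9] = possumcocoa$o
  sorted[10] = ssumcocoa$opo
  sorted[11] = sumcocoa$opos
  sorted[12] = umcocoa$oposs
sorted[8] = ossumcocoa$op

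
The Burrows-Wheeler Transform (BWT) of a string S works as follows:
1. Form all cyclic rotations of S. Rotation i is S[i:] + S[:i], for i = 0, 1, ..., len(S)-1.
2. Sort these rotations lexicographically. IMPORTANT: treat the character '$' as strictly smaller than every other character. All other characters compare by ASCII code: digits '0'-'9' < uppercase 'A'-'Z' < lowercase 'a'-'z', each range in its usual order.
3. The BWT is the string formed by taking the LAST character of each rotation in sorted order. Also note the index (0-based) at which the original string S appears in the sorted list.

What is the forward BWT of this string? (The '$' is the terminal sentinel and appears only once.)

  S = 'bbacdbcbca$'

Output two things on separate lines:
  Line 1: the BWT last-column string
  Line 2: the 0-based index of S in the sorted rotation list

All 11 rotations (rotation i = S[i:]+S[:i]):
  rot[0] = bbacdbcbca$
  rot[1] = bacdbcbca$b
  rot[2] = acdbcbca$bb
  rot[3] = cdbcbca$bba
  rot[4] = dbcbca$bbac
  rot[5] = bcbca$bbacd
  rot[6] = cbca$bbacdb
  rot[7] = bca$bbacdbc
  rot[8] = ca$bbacdbcb
  rot[9] = a$bbacdbcbc
  rot[10] = $bbacdbcbca
Sorted (with $ < everything):
  sorted[0] = $bbacdbcbca  (last char: 'a')
  sorted[1] = a$bbacdbcbc  (last char: 'c')
  sorted[2] = acdbcbca$bb  (last char: 'b')
  sorted[3] = bacdbcbca$b  (last char: 'b')
  sorted[4] = bbacdbcbca$  (last char: '$')
  sorted[5] = bca$bbacdbc  (last char: 'c')
  sorted[6] = bcbca$bbacd  (last char: 'd')
  sorted[7] = ca$bbacdbcb  (last char: 'b')
  sorted[8] = cbca$bbacdb  (last char: 'b')
  sorted[9] = cdbcbca$bba  (last char: 'a')
  sorted[10] = dbcbca$bbac  (last char: 'c')
Last column: acbb$cdbbac
Original string S is at sorted index 4

Answer: acbb$cdbbac
4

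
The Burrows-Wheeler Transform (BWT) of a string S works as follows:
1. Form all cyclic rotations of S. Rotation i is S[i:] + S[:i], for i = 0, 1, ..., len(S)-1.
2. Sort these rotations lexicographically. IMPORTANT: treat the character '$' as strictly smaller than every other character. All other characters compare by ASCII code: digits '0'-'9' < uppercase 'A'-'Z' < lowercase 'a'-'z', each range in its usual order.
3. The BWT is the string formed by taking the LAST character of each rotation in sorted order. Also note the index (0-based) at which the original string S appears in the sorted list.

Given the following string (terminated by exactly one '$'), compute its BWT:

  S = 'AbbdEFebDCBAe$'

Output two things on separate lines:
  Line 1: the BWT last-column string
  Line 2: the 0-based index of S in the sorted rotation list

Answer: e$BCDbdEeAbbAF
1

Derivation:
All 14 rotations (rotation i = S[i:]+S[:i]):
  rot[0] = AbbdEFebDCBAe$
  rot[1] = bbdEFebDCBAe$A
  rot[2] = bdEFebDCBAe$Ab
  rot[3] = dEFebDCBAe$Abb
  rot[4] = EFebDCBAe$Abbd
  rot[5] = FebDCBAe$AbbdE
  rot[6] = ebDCBAe$AbbdEF
  rot[7] = bDCBAe$AbbdEFe
  rot[8] = DCBAe$AbbdEFeb
  rot[9] = CBAe$AbbdEFebD
  rot[10] = BAe$AbbdEFebDC
  rot[11] = Ae$AbbdEFebDCB
  rot[12] = e$AbbdEFebDCBA
  rot[13] = $AbbdEFebDCBAe
Sorted (with $ < everything):
  sorted[0] = $AbbdEFebDCBAe  (last char: 'e')
  sorted[1] = AbbdEFebDCBAe$  (last char: '$')
  sorted[2] = Ae$AbbdEFebDCB  (last char: 'B')
  sorted[3] = BAe$AbbdEFebDC  (last char: 'C')
  sorted[4] = CBAe$AbbdEFebD  (last char: 'D')
  sorted[5] = DCBAe$AbbdEFeb  (last char: 'b')
  sorted[6] = EFebDCBAe$Abbd  (last char: 'd')
  sorted[7] = FebDCBAe$AbbdE  (last char: 'E')
  sorted[8] = bDCBAe$AbbdEFe  (last char: 'e')
  sorted[9] = bbdEFebDCBAe$A  (last char: 'A')
  sorted[10] = bdEFebDCBAe$Ab  (last char: 'b')
  sorted[11] = dEFebDCBAe$Abb  (last char: 'b')
  sorted[12] = e$AbbdEFebDCBA  (last char: 'A')
  sorted[13] = ebDCBAe$AbbdEF  (last char: 'F')
Last column: e$BCDbdEeAbbAF
Original string S is at sorted index 1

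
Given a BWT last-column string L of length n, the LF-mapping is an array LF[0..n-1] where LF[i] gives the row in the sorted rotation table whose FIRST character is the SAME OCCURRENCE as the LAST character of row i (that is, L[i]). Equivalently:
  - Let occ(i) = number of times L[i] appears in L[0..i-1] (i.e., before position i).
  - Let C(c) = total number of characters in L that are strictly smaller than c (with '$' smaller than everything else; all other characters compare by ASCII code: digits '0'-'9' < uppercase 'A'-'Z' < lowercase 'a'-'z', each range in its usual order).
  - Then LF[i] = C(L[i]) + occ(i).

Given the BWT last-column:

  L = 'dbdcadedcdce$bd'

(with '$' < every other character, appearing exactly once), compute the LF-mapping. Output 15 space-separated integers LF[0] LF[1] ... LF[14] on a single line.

Answer: 7 2 8 4 1 9 13 10 5 11 6 14 0 3 12

Derivation:
Char counts: '$':1, 'a':1, 'b':2, 'c':3, 'd':6, 'e':2
C (first-col start): C('$')=0, C('a')=1, C('b')=2, C('c')=4, C('d')=7, C('e')=13
L[0]='d': occ=0, LF[0]=C('d')+0=7+0=7
L[1]='b': occ=0, LF[1]=C('b')+0=2+0=2
L[2]='d': occ=1, LF[2]=C('d')+1=7+1=8
L[3]='c': occ=0, LF[3]=C('c')+0=4+0=4
L[4]='a': occ=0, LF[4]=C('a')+0=1+0=1
L[5]='d': occ=2, LF[5]=C('d')+2=7+2=9
L[6]='e': occ=0, LF[6]=C('e')+0=13+0=13
L[7]='d': occ=3, LF[7]=C('d')+3=7+3=10
L[8]='c': occ=1, LF[8]=C('c')+1=4+1=5
L[9]='d': occ=4, LF[9]=C('d')+4=7+4=11
L[10]='c': occ=2, LF[10]=C('c')+2=4+2=6
L[11]='e': occ=1, LF[11]=C('e')+1=13+1=14
L[12]='$': occ=0, LF[12]=C('$')+0=0+0=0
L[13]='b': occ=1, LF[13]=C('b')+1=2+1=3
L[14]='d': occ=5, LF[14]=C('d')+5=7+5=12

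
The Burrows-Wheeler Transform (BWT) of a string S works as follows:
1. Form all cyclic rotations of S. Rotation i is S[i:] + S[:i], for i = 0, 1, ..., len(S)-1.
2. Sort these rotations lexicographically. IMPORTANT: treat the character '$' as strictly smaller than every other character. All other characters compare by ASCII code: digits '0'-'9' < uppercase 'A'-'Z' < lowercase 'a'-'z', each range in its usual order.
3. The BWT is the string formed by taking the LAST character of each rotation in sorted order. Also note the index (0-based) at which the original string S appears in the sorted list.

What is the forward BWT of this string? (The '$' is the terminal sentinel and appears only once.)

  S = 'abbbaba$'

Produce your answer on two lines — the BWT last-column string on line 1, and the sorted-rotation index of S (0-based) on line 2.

All 8 rotations (rotation i = S[i:]+S[:i]):
  rot[0] = abbbaba$
  rot[1] = bbbaba$a
  rot[2] = bbaba$ab
  rot[3] = baba$abb
  rot[4] = aba$abbb
  rot[5] = ba$abbba
  rot[6] = a$abbbab
  rot[7] = $abbbaba
Sorted (with $ < everything):
  sorted[0] = $abbbaba  (last char: 'a')
  sorted[1] = a$abbbab  (last char: 'b')
  sorted[2] = aba$abbb  (last char: 'b')
  sorted[3] = abbbaba$  (last char: '$')
  sorted[4] = ba$abbba  (last char: 'a')
  sorted[5] = baba$abb  (last char: 'b')
  sorted[6] = bbaba$ab  (last char: 'b')
  sorted[7] = bbbaba$a  (last char: 'a')
Last column: abb$abba
Original string S is at sorted index 3

Answer: abb$abba
3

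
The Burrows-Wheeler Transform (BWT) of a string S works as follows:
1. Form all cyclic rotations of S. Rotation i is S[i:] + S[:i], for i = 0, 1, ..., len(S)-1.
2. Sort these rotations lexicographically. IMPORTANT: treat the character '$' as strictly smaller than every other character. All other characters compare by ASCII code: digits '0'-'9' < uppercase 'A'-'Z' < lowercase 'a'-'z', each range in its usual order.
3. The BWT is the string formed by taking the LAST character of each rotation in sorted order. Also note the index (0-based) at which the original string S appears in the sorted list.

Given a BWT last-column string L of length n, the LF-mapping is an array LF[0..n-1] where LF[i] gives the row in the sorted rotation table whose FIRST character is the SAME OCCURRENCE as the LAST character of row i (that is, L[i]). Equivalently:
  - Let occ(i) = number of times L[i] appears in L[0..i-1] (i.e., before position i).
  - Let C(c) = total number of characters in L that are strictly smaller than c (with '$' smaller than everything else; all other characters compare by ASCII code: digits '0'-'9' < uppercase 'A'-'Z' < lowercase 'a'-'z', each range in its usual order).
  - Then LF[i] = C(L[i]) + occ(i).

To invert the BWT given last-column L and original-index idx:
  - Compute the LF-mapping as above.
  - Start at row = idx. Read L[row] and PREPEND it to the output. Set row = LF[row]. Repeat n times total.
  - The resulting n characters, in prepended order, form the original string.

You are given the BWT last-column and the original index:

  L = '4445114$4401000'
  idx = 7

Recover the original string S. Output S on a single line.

Answer: 14110504404044$

Derivation:
LF mapping: 8 9 10 14 5 6 11 0 12 13 1 7 2 3 4
Walk LF starting at row 7, prepending L[row]:
  step 1: row=7, L[7]='$', prepend. Next row=LF[7]=0
  step 2: row=0, L[0]='4', prepend. Next row=LF[0]=8
  step 3: row=8, L[8]='4', prepend. Next row=LF[8]=12
  step 4: row=12, L[12]='0', prepend. Next row=LF[12]=2
  step 5: row=2, L[2]='4', prepend. Next row=LF[2]=10
  step 6: row=10, L[10]='0', prepend. Next row=LF[10]=1
  step 7: row=1, L[1]='4', prepend. Next row=LF[1]=9
  step 8: row=9, L[9]='4', prepend. Next row=LF[9]=13
  step 9: row=13, L[13]='0', prepend. Next row=LF[13]=3
  step 10: row=3, L[3]='5', prepend. Next row=LF[3]=14
  step 11: row=14, L[14]='0', prepend. Next row=LF[14]=4
  step 12: row=4, L[4]='1', prepend. Next row=LF[4]=5
  step 13: row=5, L[5]='1', prepend. Next row=LF[5]=6
  step 14: row=6, L[6]='4', prepend. Next row=LF[6]=11
  step 15: row=11, L[11]='1', prepend. Next row=LF[11]=7
Reversed output: 14110504404044$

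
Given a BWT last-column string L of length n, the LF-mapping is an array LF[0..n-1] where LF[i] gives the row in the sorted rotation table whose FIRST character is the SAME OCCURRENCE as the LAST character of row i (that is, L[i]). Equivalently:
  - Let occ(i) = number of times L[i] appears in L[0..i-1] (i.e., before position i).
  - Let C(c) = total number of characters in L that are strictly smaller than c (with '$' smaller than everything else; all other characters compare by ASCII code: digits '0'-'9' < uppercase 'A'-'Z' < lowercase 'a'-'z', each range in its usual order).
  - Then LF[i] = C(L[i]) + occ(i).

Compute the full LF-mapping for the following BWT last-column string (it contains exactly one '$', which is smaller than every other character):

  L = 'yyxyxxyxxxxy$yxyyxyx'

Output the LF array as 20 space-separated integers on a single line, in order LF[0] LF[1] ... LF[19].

Answer: 11 12 1 13 2 3 14 4 5 6 7 15 0 16 8 17 18 9 19 10

Derivation:
Char counts: '$':1, 'x':10, 'y':9
C (first-col start): C('$')=0, C('x')=1, C('y')=11
L[0]='y': occ=0, LF[0]=C('y')+0=11+0=11
L[1]='y': occ=1, LF[1]=C('y')+1=11+1=12
L[2]='x': occ=0, LF[2]=C('x')+0=1+0=1
L[3]='y': occ=2, LF[3]=C('y')+2=11+2=13
L[4]='x': occ=1, LF[4]=C('x')+1=1+1=2
L[5]='x': occ=2, LF[5]=C('x')+2=1+2=3
L[6]='y': occ=3, LF[6]=C('y')+3=11+3=14
L[7]='x': occ=3, LF[7]=C('x')+3=1+3=4
L[8]='x': occ=4, LF[8]=C('x')+4=1+4=5
L[9]='x': occ=5, LF[9]=C('x')+5=1+5=6
L[10]='x': occ=6, LF[10]=C('x')+6=1+6=7
L[11]='y': occ=4, LF[11]=C('y')+4=11+4=15
L[12]='$': occ=0, LF[12]=C('$')+0=0+0=0
L[13]='y': occ=5, LF[13]=C('y')+5=11+5=16
L[14]='x': occ=7, LF[14]=C('x')+7=1+7=8
L[15]='y': occ=6, LF[15]=C('y')+6=11+6=17
L[16]='y': occ=7, LF[16]=C('y')+7=11+7=18
L[17]='x': occ=8, LF[17]=C('x')+8=1+8=9
L[18]='y': occ=8, LF[18]=C('y')+8=11+8=19
L[19]='x': occ=9, LF[19]=C('x')+9=1+9=10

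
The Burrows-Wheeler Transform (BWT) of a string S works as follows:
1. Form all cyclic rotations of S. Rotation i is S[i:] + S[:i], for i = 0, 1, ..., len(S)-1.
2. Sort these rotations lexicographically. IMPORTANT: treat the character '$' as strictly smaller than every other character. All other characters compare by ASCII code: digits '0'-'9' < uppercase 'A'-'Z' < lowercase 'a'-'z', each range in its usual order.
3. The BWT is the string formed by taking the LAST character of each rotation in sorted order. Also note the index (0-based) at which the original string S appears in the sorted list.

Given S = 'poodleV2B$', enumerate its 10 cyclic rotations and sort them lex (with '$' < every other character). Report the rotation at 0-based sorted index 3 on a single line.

Answer: V2B$poodle

Derivation:
All 10 rotations (rotation i = S[i:]+S[:i]):
  rot[0] = poodleV2B$
  rot[1] = oodleV2B$p
  rot[2] = odleV2B$po
  rot[3] = dleV2B$poo
  rot[4] = leV2B$pood
  rot[5] = eV2B$poodl
  rot[6] = V2B$poodle
  rot[7] = 2B$poodleV
  rot[8] = B$poodleV2
  rot[9] = $poodleV2B
Sorted (with $ < everything):
  sorted[0] = $poodleV2B
  sorted[1] = 2B$poodleV
  sorted[2] = B$poodleV2
  sorted[3] = V2B$poodle
  sorted[4] = dleV2B$poo
  sorted[5] = eV2B$poodl
  sorted[6] = leV2B$pood
  sorted[7] = odleV2B$po
  sorted[8] = oodleV2B$p
  sorted[9] = poodleV2B$
sorted[3] = V2B$poodle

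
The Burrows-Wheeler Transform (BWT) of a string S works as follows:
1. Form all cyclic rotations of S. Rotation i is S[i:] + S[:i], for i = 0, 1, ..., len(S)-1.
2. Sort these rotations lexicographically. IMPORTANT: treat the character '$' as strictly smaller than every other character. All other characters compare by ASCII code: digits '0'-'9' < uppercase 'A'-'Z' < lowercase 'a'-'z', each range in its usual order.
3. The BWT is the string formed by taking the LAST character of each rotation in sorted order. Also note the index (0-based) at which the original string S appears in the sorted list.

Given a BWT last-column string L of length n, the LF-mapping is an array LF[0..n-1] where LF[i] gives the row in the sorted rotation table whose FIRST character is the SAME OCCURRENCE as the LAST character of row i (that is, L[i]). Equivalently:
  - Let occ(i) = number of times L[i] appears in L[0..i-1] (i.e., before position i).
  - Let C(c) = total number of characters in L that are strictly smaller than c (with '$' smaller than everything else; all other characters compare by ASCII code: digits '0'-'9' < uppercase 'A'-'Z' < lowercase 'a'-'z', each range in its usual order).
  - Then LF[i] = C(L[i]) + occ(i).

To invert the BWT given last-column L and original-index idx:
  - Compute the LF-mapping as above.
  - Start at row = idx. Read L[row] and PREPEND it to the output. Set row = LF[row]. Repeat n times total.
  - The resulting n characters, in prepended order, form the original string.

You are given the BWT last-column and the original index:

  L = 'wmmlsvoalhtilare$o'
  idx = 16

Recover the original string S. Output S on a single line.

LF mapping: 17 9 10 6 14 16 11 1 7 4 15 5 8 2 13 3 0 12
Walk LF starting at row 16, prepending L[row]:
  step 1: row=16, L[16]='$', prepend. Next row=LF[16]=0
  step 2: row=0, L[0]='w', prepend. Next row=LF[0]=17
  step 3: row=17, L[17]='o', prepend. Next row=LF[17]=12
  step 4: row=12, L[12]='l', prepend. Next row=LF[12]=8
  step 5: row=8, L[8]='l', prepend. Next row=LF[8]=7
  step 6: row=7, L[7]='a', prepend. Next row=LF[7]=1
  step 7: row=1, L[1]='m', prepend. Next row=LF[1]=9
  step 8: row=9, L[9]='h', prepend. Next row=LF[9]=4
  step 9: row=4, L[4]='s', prepend. Next row=LF[4]=14
  step 10: row=14, L[14]='r', prepend. Next row=LF[14]=13
  step 11: row=13, L[13]='a', prepend. Next row=LF[13]=2
  step 12: row=2, L[2]='m', prepend. Next row=LF[2]=10
  step 13: row=10, L[10]='t', prepend. Next row=LF[10]=15
  step 14: row=15, L[15]='e', prepend. Next row=LF[15]=3
  step 15: row=3, L[3]='l', prepend. Next row=LF[3]=6
  step 16: row=6, L[6]='o', prepend. Next row=LF[6]=11
  step 17: row=11, L[11]='i', prepend. Next row=LF[11]=5
  step 18: row=5, L[5]='v', prepend. Next row=LF[5]=16
Reversed output: violetmarshmallow$

Answer: violetmarshmallow$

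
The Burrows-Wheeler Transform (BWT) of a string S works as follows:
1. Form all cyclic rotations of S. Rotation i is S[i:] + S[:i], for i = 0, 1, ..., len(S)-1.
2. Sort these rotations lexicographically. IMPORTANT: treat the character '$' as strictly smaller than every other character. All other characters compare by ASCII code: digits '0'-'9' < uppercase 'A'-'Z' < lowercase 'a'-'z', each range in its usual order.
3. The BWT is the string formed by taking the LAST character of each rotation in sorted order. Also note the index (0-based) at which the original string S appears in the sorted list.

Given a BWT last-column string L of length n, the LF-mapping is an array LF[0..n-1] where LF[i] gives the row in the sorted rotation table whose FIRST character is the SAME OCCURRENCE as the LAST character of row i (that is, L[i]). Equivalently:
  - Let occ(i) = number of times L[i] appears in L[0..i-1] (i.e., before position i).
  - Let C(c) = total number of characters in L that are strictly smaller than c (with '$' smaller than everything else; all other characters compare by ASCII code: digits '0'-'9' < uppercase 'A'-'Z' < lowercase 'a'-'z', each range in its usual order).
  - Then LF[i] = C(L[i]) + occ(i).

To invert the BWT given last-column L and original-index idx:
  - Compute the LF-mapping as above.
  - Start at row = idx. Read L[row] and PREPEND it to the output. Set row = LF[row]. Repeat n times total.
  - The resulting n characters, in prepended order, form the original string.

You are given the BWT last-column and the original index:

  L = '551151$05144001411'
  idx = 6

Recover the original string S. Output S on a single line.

Answer: 11045011510441515$

Derivation:
LF mapping: 14 15 4 5 16 6 0 1 17 7 11 12 2 3 8 13 9 10
Walk LF starting at row 6, prepending L[row]:
  step 1: row=6, L[6]='$', prepend. Next row=LF[6]=0
  step 2: row=0, L[0]='5', prepend. Next row=LF[0]=14
  step 3: row=14, L[14]='1', prepend. Next row=LF[14]=8
  step 4: row=8, L[8]='5', prepend. Next row=LF[8]=17
  step 5: row=17, L[17]='1', prepend. Next row=LF[17]=10
  step 6: row=10, L[10]='4', prepend. Next row=LF[10]=11
  step 7: row=11, L[11]='4', prepend. Next row=LF[11]=12
  step 8: row=12, L[12]='0', prepend. Next row=LF[12]=2
  step 9: row=2, L[2]='1', prepend. Next row=LF[2]=4
  step 10: row=4, L[4]='5', prepend. Next row=LF[4]=16
  step 11: row=16, L[16]='1', prepend. Next row=LF[16]=9
  step 12: row=9, L[9]='1', prepend. Next row=LF[9]=7
  step 13: row=7, L[7]='0', prepend. Next row=LF[7]=1
  step 14: row=1, L[1]='5', prepend. Next row=LF[1]=15
  step 15: row=15, L[15]='4', prepend. Next row=LF[15]=13
  step 16: row=13, L[13]='0', prepend. Next row=LF[13]=3
  step 17: row=3, L[3]='1', prepend. Next row=LF[3]=5
  step 18: row=5, L[5]='1', prepend. Next row=LF[5]=6
Reversed output: 11045011510441515$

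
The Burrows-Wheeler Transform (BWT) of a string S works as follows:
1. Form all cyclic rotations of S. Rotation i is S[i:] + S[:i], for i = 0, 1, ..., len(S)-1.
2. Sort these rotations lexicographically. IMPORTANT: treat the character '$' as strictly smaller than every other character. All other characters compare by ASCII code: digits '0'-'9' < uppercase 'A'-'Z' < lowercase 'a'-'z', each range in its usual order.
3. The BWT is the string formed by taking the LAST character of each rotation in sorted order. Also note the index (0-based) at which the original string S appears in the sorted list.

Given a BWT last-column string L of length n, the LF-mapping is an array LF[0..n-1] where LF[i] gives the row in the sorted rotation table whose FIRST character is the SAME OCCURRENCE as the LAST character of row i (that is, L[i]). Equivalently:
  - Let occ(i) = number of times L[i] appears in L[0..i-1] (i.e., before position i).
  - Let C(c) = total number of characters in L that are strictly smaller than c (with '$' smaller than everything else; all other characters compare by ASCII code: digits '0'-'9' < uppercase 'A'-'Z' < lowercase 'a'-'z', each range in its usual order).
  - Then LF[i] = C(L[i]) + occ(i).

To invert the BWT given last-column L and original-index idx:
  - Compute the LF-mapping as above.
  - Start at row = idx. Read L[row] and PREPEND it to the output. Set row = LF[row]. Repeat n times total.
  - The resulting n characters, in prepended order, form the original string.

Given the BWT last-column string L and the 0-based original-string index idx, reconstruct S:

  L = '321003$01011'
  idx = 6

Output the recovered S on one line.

LF mapping: 10 9 5 1 2 11 0 3 6 4 7 8
Walk LF starting at row 6, prepending L[row]:
  step 1: row=6, L[6]='$', prepend. Next row=LF[6]=0
  step 2: row=0, L[0]='3', prepend. Next row=LF[0]=10
  step 3: row=10, L[10]='1', prepend. Next row=LF[10]=7
  step 4: row=7, L[7]='0', prepend. Next row=LF[7]=3
  step 5: row=3, L[3]='0', prepend. Next row=LF[3]=1
  step 6: row=1, L[1]='2', prepend. Next row=LF[1]=9
  step 7: row=9, L[9]='0', prepend. Next row=LF[9]=4
  step 8: row=4, L[4]='0', prepend. Next row=LF[4]=2
  step 9: row=2, L[2]='1', prepend. Next row=LF[2]=5
  step 10: row=5, L[5]='3', prepend. Next row=LF[5]=11
  step 11: row=11, L[11]='1', prepend. Next row=LF[11]=8
  step 12: row=8, L[8]='1', prepend. Next row=LF[8]=6
Reversed output: 11310020013$

Answer: 11310020013$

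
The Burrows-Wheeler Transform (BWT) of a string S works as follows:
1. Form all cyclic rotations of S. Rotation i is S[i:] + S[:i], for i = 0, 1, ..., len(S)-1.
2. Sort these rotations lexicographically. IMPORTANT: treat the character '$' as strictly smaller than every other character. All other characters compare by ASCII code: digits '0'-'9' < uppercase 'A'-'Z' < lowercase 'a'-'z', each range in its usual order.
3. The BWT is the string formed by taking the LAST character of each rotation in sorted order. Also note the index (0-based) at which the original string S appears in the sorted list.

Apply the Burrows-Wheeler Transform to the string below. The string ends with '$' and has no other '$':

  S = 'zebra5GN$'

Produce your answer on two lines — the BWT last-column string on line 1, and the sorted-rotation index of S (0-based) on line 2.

All 9 rotations (rotation i = S[i:]+S[:i]):
  rot[0] = zebra5GN$
  rot[1] = ebra5GN$z
  rot[2] = bra5GN$ze
  rot[3] = ra5GN$zeb
  rot[4] = a5GN$zebr
  rot[5] = 5GN$zebra
  rot[6] = GN$zebra5
  rot[7] = N$zebra5G
  rot[8] = $zebra5GN
Sorted (with $ < everything):
  sorted[0] = $zebra5GN  (last char: 'N')
  sorted[1] = 5GN$zebra  (last char: 'a')
  sorted[2] = GN$zebra5  (last char: '5')
  sorted[3] = N$zebra5G  (last char: 'G')
  sorted[4] = a5GN$zebr  (last char: 'r')
  sorted[5] = bra5GN$ze  (last char: 'e')
  sorted[6] = ebra5GN$z  (last char: 'z')
  sorted[7] = ra5GN$zeb  (last char: 'b')
  sorted[8] = zebra5GN$  (last char: '$')
Last column: Na5Grezb$
Original string S is at sorted index 8

Answer: Na5Grezb$
8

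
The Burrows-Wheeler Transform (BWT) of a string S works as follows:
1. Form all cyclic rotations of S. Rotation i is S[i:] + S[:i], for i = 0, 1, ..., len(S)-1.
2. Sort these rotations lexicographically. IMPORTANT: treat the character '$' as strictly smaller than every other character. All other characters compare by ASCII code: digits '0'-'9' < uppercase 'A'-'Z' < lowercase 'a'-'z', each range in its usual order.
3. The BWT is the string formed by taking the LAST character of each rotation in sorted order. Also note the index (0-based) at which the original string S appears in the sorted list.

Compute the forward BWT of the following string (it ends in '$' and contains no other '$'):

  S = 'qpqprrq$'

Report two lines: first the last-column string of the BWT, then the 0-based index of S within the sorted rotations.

All 8 rotations (rotation i = S[i:]+S[:i]):
  rot[0] = qpqprrq$
  rot[1] = pqprrq$q
  rot[2] = qprrq$qp
  rot[3] = prrq$qpq
  rot[4] = rrq$qpqp
  rot[5] = rq$qpqpr
  rot[6] = q$qpqprr
  rot[7] = $qpqprrq
Sorted (with $ < everything):
  sorted[0] = $qpqprrq  (last char: 'q')
  sorted[1] = pqprrq$q  (last char: 'q')
  sorted[2] = prrq$qpq  (last char: 'q')
  sorted[3] = q$qpqprr  (last char: 'r')
  sorted[4] = qpqprrq$  (last char: '$')
  sorted[5] = qprrq$qp  (last char: 'p')
  sorted[6] = rq$qpqpr  (last char: 'r')
  sorted[7] = rrq$qpqp  (last char: 'p')
Last column: qqqr$prp
Original string S is at sorted index 4

Answer: qqqr$prp
4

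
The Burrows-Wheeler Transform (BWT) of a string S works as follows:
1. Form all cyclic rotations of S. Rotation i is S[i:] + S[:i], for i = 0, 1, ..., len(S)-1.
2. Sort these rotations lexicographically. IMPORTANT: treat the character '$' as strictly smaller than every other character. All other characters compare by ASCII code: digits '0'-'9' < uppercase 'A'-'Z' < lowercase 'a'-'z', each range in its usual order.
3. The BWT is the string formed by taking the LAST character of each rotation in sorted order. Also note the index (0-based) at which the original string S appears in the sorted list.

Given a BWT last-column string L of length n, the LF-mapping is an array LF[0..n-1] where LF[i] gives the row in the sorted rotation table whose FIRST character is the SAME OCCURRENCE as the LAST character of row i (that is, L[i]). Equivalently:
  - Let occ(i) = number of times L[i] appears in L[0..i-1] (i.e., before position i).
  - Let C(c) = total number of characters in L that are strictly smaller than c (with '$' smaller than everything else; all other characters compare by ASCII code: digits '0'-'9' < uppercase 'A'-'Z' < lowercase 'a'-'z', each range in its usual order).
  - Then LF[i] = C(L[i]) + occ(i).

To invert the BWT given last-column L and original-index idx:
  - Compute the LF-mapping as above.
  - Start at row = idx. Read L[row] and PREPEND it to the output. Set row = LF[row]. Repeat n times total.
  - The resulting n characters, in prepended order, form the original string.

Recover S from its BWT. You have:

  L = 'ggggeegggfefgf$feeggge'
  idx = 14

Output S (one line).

Answer: gefgegggggeegffgeegfg$

Derivation:
LF mapping: 11 12 13 14 1 2 15 16 17 7 3 8 18 9 0 10 4 5 19 20 21 6
Walk LF starting at row 14, prepending L[row]:
  step 1: row=14, L[14]='$', prepend. Next row=LF[14]=0
  step 2: row=0, L[0]='g', prepend. Next row=LF[0]=11
  step 3: row=11, L[11]='f', prepend. Next row=LF[11]=8
  step 4: row=8, L[8]='g', prepend. Next row=LF[8]=17
  step 5: row=17, L[17]='e', prepend. Next row=LF[17]=5
  step 6: row=5, L[5]='e', prepend. Next row=LF[5]=2
  step 7: row=2, L[2]='g', prepend. Next row=LF[2]=13
  step 8: row=13, L[13]='f', prepend. Next row=LF[13]=9
  step 9: row=9, L[9]='f', prepend. Next row=LF[9]=7
  step 10: row=7, L[7]='g', prepend. Next row=LF[7]=16
  step 11: row=16, L[16]='e', prepend. Next row=LF[16]=4
  step 12: row=4, L[4]='e', prepend. Next row=LF[4]=1
  step 13: row=1, L[1]='g', prepend. Next row=LF[1]=12
  step 14: row=12, L[12]='g', prepend. Next row=LF[12]=18
  step 15: row=18, L[18]='g', prepend. Next row=LF[18]=19
  step 16: row=19, L[19]='g', prepend. Next row=LF[19]=20
  step 17: row=20, L[20]='g', prepend. Next row=LF[20]=21
  step 18: row=21, L[21]='e', prepend. Next row=LF[21]=6
  step 19: row=6, L[6]='g', prepend. Next row=LF[6]=15
  step 20: row=15, L[15]='f', prepend. Next row=LF[15]=10
  step 21: row=10, L[10]='e', prepend. Next row=LF[10]=3
  step 22: row=3, L[3]='g', prepend. Next row=LF[3]=14
Reversed output: gefgegggggeegffgeegfg$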